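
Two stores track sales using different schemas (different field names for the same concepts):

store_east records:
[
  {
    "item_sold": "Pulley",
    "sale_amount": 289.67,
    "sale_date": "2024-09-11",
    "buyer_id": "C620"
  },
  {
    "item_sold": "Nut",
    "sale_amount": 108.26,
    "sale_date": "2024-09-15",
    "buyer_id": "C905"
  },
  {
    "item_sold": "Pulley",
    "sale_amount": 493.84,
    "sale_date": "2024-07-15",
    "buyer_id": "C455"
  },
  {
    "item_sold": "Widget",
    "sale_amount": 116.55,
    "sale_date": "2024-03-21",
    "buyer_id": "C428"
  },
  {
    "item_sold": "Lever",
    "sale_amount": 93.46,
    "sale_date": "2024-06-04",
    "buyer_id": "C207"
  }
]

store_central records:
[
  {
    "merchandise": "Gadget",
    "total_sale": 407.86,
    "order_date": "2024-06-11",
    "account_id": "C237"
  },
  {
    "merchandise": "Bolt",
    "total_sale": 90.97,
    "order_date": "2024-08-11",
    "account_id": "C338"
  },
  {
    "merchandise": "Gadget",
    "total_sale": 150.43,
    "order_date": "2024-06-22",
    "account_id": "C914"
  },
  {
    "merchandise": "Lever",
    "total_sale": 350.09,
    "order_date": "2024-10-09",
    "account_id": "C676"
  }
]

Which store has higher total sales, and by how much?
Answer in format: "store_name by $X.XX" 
store_east by $102.43

Schema mapping: "sale_amount" (store_east) = "total_sale" (store_central) = sale amount

Total for store_east: 1101.78
Total for store_central: 999.35

Difference: |1101.78 - 999.35| = 102.43
store_east has higher sales by $102.43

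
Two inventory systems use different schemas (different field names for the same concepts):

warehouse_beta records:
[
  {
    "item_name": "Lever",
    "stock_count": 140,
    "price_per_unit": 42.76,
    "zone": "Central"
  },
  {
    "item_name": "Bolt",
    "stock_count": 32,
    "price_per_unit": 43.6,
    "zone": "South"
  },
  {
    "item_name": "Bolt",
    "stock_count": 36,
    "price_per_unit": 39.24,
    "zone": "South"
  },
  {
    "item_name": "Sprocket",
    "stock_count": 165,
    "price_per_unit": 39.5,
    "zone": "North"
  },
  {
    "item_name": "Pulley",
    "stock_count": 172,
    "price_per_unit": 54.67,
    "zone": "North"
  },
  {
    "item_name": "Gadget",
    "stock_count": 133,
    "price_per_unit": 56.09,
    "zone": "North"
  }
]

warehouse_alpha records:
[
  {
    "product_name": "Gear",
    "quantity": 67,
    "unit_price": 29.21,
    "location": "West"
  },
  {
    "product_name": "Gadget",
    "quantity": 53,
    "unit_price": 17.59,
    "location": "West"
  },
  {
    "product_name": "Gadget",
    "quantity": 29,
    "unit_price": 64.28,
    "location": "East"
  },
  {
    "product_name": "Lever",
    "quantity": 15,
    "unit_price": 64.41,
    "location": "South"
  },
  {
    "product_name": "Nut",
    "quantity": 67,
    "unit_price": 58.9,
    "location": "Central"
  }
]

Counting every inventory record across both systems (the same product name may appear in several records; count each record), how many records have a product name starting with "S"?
1

Schema mapping: "item_name" (warehouse_beta) = "product_name" (warehouse_alpha) = product name

Records with product name starting with "S" in warehouse_beta: 1
Records with product name starting with "S" in warehouse_alpha: 0

Total: 1 + 0 = 1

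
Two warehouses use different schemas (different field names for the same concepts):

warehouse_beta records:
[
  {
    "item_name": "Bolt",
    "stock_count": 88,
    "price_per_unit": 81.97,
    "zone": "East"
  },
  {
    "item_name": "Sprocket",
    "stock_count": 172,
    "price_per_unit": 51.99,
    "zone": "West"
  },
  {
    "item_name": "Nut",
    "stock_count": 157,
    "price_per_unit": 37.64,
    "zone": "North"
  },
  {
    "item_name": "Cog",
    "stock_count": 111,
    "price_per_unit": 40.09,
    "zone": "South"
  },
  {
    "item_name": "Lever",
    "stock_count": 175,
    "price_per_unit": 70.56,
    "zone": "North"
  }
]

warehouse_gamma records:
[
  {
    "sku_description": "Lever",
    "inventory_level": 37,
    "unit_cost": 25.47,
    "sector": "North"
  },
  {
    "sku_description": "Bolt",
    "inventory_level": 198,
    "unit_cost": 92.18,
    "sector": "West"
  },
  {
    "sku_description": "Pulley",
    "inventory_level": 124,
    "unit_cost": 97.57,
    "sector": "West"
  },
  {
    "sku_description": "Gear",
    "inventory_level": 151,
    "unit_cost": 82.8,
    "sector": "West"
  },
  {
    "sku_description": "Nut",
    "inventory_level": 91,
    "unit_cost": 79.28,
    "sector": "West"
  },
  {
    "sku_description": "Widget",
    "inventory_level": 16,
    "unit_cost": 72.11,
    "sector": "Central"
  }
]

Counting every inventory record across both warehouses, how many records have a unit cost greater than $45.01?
8

Schema mapping: "price_per_unit" (warehouse_beta) = "unit_cost" (warehouse_gamma) = unit cost

Records > $45.01 in warehouse_beta: 3
Records > $45.01 in warehouse_gamma: 5

Total count: 3 + 5 = 8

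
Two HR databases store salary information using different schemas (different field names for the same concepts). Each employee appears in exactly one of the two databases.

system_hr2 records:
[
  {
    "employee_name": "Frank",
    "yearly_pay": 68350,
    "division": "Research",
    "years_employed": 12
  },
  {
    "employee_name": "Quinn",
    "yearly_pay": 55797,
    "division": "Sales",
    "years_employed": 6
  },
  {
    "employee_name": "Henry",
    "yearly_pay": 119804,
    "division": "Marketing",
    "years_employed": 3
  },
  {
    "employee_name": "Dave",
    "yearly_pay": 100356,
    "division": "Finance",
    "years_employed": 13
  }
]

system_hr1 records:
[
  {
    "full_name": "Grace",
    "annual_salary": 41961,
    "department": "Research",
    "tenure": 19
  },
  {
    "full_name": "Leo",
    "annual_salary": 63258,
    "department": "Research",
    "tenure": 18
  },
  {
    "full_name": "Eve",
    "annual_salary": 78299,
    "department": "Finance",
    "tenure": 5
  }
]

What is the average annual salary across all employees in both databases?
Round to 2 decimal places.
75403.57

Schema mapping: "yearly_pay" (system_hr2) = "annual_salary" (system_hr1) = annual salary

All salaries: [68350, 55797, 119804, 100356, 41961, 63258, 78299]
Sum: 527825
Count: 7
Average: 527825 / 7 = 75403.57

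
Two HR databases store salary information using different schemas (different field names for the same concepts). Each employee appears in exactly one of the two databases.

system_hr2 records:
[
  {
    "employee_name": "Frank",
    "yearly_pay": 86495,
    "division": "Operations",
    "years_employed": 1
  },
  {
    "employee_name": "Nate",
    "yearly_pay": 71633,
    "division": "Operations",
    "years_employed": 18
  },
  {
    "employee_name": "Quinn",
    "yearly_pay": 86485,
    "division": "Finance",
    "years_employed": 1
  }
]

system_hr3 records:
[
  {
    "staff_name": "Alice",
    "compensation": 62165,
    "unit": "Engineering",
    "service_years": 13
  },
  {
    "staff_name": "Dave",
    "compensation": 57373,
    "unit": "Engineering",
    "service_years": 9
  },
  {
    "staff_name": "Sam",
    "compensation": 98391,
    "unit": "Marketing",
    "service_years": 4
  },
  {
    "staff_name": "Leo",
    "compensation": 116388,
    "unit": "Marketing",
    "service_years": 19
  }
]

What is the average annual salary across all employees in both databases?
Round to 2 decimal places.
82704.29

Schema mapping: "yearly_pay" (system_hr2) = "compensation" (system_hr3) = annual salary

All salaries: [86495, 71633, 86485, 62165, 57373, 98391, 116388]
Sum: 578930
Count: 7
Average: 578930 / 7 = 82704.29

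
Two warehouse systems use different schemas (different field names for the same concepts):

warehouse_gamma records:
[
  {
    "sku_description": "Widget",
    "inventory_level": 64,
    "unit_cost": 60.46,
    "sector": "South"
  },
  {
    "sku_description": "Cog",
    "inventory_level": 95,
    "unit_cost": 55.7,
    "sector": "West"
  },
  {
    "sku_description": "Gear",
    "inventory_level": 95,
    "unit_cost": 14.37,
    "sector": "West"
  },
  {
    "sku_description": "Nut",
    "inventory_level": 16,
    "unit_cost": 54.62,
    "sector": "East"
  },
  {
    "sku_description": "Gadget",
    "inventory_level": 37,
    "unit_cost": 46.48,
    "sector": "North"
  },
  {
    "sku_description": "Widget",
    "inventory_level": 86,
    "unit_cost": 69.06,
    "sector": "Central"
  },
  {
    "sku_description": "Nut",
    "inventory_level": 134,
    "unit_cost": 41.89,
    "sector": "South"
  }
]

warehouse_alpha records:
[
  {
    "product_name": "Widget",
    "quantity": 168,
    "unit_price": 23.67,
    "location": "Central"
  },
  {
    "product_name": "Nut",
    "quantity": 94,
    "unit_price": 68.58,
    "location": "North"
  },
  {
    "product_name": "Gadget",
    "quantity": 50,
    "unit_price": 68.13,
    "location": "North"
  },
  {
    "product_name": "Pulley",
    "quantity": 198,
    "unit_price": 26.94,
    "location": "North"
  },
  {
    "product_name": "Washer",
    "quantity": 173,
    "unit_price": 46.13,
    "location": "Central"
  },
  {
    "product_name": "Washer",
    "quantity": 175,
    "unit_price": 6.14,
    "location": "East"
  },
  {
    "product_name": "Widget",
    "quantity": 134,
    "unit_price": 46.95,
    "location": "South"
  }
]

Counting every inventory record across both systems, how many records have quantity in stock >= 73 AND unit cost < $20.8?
2

Schema mappings:
- "inventory_level" (warehouse_gamma) = "quantity" (warehouse_alpha) = quantity
- "unit_cost" (warehouse_gamma) = "unit_price" (warehouse_alpha) = unit cost

Records meeting both conditions in warehouse_gamma: 1
Records meeting both conditions in warehouse_alpha: 1

Total: 1 + 1 = 2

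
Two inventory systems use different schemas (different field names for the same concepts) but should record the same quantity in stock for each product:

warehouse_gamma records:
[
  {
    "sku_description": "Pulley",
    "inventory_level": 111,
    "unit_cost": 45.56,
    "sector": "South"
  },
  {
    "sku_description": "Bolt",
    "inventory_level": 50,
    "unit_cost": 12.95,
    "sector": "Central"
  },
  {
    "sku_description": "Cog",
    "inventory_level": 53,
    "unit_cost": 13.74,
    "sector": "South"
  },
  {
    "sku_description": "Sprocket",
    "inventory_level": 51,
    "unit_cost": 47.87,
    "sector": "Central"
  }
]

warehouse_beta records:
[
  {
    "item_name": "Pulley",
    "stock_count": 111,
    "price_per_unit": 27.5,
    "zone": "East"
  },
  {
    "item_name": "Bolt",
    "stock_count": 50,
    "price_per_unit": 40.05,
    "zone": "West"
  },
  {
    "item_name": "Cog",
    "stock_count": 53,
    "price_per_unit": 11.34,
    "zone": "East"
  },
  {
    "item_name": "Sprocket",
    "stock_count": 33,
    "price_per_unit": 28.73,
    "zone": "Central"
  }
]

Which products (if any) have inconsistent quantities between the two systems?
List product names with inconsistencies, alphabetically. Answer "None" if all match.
Sprocket

Schema mappings:
- "sku_description" (warehouse_gamma) = "item_name" (warehouse_beta) = product name
- "inventory_level" (warehouse_gamma) = "stock_count" (warehouse_beta) = quantity

Comparison:
  Pulley: 111 vs 111 - MATCH
  Bolt: 50 vs 50 - MATCH
  Cog: 53 vs 53 - MATCH
  Sprocket: 51 vs 33 - MISMATCH

Products with inconsistencies: Sprocket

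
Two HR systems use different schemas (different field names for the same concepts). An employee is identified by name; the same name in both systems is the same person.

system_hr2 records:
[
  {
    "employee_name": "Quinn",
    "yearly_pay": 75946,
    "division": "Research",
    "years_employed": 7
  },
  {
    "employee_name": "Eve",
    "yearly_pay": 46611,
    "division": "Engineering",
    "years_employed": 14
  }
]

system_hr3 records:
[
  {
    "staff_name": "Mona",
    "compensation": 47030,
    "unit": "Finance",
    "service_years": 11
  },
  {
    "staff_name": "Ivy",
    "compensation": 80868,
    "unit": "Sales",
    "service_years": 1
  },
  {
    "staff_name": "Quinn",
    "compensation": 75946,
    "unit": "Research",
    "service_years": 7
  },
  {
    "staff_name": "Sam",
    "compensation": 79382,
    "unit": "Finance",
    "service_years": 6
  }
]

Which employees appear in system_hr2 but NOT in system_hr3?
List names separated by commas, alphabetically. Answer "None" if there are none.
Eve

Schema mapping: "employee_name" (system_hr2) = "staff_name" (system_hr3) = employee name

Names in system_hr2: ['Eve', 'Quinn']
Names in system_hr3: ['Ivy', 'Mona', 'Quinn', 'Sam']

In system_hr2 but not system_hr3: ['Eve']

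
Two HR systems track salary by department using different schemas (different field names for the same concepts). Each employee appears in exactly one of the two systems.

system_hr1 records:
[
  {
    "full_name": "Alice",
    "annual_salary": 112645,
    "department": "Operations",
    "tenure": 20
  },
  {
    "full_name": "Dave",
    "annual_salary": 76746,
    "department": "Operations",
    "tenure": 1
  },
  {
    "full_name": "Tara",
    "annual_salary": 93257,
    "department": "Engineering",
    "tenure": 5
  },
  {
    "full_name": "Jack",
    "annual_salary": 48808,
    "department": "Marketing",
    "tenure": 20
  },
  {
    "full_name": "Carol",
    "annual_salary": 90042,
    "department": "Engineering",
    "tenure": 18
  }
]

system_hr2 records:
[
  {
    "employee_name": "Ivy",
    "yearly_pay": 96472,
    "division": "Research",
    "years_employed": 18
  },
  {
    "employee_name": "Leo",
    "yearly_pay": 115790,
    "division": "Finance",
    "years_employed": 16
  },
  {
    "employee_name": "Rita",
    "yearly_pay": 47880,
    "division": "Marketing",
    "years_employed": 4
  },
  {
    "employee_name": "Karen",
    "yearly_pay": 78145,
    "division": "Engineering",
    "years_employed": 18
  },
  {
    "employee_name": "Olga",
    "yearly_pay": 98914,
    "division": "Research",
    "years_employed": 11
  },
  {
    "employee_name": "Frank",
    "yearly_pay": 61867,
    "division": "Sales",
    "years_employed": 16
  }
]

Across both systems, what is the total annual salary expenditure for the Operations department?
189391

Schema mappings:
- "department" (system_hr1) = "division" (system_hr2) = department
- "annual_salary" (system_hr1) = "yearly_pay" (system_hr2) = salary

Operations salaries from system_hr1: 189391
Operations salaries from system_hr2: 0

Total: 189391 + 0 = 189391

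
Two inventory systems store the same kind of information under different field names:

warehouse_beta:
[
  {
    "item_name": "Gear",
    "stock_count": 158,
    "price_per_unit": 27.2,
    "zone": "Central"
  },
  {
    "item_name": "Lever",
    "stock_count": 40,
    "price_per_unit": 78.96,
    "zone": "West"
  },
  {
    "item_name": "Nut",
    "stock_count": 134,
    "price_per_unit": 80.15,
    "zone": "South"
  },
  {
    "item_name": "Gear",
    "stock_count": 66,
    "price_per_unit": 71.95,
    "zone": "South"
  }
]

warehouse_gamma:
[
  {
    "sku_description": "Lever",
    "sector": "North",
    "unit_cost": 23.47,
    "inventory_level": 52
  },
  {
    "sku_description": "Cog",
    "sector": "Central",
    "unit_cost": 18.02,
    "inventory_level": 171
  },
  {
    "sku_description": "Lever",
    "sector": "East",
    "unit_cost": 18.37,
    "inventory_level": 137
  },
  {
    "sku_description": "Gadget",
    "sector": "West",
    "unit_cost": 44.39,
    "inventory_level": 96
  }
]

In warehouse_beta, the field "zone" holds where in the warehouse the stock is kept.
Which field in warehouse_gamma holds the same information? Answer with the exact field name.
sector

In warehouse_beta, "zone" holds where in the warehouse the stock is kept.
The fields in warehouse_gamma are: "sku_description", "sector", "unit_cost", "inventory_level".
"sector" is the match: the name refers to the same concept and its values are area labels (e.g. 'Central', 'East').
The other fields ("sku_description", "unit_cost", "inventory_level") hold different kinds of data.

So "zone" in warehouse_beta corresponds to "sector" in warehouse_gamma.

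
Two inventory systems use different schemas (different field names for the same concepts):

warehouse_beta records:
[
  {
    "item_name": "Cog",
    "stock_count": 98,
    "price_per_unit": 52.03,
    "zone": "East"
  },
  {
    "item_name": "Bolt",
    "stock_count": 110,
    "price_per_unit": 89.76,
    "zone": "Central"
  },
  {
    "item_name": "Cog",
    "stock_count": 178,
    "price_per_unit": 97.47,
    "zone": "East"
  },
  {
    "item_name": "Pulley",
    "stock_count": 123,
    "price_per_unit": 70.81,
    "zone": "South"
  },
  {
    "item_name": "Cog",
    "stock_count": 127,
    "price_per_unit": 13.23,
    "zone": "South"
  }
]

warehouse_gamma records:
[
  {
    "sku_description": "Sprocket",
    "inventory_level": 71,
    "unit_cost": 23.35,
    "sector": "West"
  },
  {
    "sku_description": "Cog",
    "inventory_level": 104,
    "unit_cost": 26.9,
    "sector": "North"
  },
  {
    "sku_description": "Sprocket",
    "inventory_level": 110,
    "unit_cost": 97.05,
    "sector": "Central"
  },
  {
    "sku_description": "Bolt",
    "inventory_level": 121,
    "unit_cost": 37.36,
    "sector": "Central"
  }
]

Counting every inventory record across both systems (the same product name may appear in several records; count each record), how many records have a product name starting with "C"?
4

Schema mapping: "item_name" (warehouse_beta) = "sku_description" (warehouse_gamma) = product name

Records with product name starting with "C" in warehouse_beta: 3
Records with product name starting with "C" in warehouse_gamma: 1

Total: 3 + 1 = 4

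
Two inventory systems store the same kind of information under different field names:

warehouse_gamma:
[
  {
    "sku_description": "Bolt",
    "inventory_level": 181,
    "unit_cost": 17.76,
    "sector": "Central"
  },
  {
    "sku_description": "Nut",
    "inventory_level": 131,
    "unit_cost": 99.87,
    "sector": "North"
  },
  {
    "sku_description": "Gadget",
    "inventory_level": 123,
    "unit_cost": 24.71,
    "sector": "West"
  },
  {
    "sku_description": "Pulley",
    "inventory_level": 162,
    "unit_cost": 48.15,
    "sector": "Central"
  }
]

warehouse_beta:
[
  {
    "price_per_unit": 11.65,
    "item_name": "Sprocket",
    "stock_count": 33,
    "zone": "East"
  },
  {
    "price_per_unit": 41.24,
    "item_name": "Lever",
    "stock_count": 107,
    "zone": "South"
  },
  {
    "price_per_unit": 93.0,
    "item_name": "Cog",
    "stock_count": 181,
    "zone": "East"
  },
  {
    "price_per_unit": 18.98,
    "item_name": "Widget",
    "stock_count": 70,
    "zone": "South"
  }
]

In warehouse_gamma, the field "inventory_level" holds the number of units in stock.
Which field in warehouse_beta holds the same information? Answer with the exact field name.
stock_count

In warehouse_gamma, "inventory_level" holds the number of units in stock.
The fields in warehouse_beta are: "price_per_unit", "item_name", "stock_count", "zone".
"stock_count" is the match: the name refers to the same concept and its values are whole-number counts (e.g. 33, 107).
The other fields ("price_per_unit", "item_name", "zone") hold different kinds of data.

So "inventory_level" in warehouse_gamma corresponds to "stock_count" in warehouse_beta.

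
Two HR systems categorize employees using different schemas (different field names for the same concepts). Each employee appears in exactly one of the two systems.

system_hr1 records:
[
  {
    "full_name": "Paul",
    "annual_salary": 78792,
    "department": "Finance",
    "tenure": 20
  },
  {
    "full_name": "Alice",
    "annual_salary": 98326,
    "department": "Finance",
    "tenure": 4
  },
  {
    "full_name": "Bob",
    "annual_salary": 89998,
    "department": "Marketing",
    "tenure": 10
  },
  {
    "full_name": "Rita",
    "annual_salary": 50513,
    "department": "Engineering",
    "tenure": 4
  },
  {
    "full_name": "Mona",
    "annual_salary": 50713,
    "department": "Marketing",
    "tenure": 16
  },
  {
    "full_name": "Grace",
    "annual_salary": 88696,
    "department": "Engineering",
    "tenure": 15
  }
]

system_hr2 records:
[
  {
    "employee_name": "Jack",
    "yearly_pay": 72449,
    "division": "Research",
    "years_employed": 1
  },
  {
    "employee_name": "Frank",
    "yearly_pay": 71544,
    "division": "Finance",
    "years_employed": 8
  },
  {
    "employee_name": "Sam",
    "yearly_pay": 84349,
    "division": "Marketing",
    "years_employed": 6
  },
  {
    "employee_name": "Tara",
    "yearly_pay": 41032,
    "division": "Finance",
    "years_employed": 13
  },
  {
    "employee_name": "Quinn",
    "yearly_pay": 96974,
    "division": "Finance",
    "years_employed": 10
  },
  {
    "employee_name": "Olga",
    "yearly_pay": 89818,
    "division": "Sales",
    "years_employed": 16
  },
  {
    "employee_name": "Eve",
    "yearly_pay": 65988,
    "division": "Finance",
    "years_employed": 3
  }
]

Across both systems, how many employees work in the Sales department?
1

Schema mapping: "department" (system_hr1) = "division" (system_hr2) = department

Sales employees in system_hr1: 0
Sales employees in system_hr2: 1

Total in Sales: 0 + 1 = 1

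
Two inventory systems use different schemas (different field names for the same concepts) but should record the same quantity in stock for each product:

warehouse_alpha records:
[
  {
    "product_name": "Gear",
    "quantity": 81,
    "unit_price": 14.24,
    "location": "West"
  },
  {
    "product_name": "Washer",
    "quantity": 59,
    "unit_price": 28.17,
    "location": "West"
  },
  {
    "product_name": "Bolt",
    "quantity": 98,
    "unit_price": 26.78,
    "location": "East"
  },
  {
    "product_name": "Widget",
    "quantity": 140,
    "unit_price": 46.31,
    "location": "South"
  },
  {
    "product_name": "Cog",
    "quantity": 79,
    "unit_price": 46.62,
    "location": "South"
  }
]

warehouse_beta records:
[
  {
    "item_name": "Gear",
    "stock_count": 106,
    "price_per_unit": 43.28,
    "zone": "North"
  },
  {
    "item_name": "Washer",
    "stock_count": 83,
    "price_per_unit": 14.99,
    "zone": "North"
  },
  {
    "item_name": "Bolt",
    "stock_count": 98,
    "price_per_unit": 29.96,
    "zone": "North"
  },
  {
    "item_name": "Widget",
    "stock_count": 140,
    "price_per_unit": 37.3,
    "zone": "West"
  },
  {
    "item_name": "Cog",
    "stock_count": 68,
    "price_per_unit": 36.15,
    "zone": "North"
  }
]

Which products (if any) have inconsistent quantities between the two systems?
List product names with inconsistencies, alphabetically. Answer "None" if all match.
Cog, Gear, Washer

Schema mappings:
- "product_name" (warehouse_alpha) = "item_name" (warehouse_beta) = product name
- "quantity" (warehouse_alpha) = "stock_count" (warehouse_beta) = quantity

Comparison:
  Gear: 81 vs 106 - MISMATCH
  Washer: 59 vs 83 - MISMATCH
  Bolt: 98 vs 98 - MATCH
  Widget: 140 vs 140 - MATCH
  Cog: 79 vs 68 - MISMATCH

Products with inconsistencies: Cog, Gear, Washer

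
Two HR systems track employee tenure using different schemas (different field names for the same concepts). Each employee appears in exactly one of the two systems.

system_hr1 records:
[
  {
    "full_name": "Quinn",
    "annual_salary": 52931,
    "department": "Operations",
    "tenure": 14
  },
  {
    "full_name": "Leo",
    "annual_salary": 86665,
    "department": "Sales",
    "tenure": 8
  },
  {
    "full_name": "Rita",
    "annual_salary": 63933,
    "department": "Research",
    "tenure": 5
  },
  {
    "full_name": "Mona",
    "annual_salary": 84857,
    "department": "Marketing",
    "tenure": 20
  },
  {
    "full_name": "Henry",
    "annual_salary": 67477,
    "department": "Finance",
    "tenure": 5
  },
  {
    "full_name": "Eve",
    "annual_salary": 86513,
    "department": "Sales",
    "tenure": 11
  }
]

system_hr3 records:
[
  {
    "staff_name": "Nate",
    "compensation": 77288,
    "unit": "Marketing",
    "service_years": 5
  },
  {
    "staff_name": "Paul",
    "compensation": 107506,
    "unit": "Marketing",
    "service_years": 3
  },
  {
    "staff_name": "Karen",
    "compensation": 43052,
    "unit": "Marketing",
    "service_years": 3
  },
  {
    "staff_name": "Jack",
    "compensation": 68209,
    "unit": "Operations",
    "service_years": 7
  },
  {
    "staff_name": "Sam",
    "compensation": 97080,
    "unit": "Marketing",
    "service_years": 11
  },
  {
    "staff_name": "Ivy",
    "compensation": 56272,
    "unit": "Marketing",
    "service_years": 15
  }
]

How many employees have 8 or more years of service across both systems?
6

Reconcile schemas: "tenure" (system_hr1) = "service_years" (system_hr3) = years of service

From system_hr1: 4 employees with >= 8 years
From system_hr3: 2 employees with >= 8 years

Total: 4 + 2 = 6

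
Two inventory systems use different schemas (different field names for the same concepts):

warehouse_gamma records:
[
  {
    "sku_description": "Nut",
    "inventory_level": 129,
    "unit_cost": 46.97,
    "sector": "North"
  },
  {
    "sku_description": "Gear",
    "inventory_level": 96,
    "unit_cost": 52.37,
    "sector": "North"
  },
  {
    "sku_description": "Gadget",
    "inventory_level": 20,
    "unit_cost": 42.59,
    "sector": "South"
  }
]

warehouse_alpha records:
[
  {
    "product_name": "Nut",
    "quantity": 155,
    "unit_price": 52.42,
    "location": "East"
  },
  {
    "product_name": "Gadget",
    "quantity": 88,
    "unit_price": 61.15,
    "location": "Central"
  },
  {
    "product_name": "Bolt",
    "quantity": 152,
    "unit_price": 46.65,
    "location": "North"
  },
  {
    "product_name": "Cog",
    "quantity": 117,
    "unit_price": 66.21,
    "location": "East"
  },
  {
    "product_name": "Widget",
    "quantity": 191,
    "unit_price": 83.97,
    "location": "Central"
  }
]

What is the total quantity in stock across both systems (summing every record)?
948

To reconcile these schemas, identify the field holding the quantity in stock in each system:
1. In warehouse_gamma it is "inventory_level"
2. In warehouse_alpha it is "quantity"

From warehouse_gamma: 129 + 96 + 20 = 245
From warehouse_alpha: 155 + 88 + 152 + 117 + 191 = 703

Total: 245 + 703 = 948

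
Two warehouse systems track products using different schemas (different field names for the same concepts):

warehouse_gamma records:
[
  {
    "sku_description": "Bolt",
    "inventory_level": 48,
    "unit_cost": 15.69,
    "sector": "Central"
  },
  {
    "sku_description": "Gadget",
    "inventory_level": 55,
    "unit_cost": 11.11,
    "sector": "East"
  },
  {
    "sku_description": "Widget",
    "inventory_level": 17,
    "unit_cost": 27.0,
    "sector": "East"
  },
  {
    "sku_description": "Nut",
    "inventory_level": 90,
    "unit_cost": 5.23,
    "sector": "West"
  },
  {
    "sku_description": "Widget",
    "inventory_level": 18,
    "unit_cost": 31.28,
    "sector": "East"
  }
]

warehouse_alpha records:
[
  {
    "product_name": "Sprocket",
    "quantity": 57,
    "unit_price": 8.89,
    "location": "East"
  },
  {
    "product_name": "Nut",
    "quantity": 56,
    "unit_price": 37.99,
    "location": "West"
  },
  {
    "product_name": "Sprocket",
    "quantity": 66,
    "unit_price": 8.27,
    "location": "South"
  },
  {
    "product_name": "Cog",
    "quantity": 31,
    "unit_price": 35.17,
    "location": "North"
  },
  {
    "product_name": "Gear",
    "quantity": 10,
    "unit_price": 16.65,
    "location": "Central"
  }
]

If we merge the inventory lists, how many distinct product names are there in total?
7

Schema mapping: "sku_description" (warehouse_gamma) = "product_name" (warehouse_alpha) = product name

Products in warehouse_gamma: ['Bolt', 'Gadget', 'Nut', 'Widget']
Products in warehouse_alpha: ['Cog', 'Gear', 'Nut', 'Sprocket']

Union (unique products): ['Bolt', 'Cog', 'Gadget', 'Gear', 'Nut', 'Sprocket', 'Widget']
Count: 7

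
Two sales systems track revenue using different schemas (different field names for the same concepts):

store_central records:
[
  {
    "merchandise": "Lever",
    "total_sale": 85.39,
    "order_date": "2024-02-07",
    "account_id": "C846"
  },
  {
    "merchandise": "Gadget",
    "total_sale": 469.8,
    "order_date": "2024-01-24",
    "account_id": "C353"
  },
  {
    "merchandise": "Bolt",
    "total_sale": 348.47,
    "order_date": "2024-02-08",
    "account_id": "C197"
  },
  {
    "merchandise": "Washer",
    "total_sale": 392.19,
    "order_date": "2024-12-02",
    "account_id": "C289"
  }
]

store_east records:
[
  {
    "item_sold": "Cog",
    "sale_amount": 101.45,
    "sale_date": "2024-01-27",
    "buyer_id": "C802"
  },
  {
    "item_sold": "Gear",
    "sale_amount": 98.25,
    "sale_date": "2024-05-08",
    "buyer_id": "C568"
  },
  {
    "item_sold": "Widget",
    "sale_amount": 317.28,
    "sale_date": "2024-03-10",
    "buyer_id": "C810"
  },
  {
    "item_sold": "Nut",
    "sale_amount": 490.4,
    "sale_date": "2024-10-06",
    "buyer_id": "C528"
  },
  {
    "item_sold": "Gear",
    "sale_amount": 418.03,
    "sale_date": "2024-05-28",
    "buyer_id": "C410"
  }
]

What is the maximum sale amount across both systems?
490.4

Reconcile: "total_sale" (store_central) = "sale_amount" (store_east) = sale amount

Maximum in store_central: 469.8
Maximum in store_east: 490.4

Overall maximum: max(469.8, 490.4) = 490.4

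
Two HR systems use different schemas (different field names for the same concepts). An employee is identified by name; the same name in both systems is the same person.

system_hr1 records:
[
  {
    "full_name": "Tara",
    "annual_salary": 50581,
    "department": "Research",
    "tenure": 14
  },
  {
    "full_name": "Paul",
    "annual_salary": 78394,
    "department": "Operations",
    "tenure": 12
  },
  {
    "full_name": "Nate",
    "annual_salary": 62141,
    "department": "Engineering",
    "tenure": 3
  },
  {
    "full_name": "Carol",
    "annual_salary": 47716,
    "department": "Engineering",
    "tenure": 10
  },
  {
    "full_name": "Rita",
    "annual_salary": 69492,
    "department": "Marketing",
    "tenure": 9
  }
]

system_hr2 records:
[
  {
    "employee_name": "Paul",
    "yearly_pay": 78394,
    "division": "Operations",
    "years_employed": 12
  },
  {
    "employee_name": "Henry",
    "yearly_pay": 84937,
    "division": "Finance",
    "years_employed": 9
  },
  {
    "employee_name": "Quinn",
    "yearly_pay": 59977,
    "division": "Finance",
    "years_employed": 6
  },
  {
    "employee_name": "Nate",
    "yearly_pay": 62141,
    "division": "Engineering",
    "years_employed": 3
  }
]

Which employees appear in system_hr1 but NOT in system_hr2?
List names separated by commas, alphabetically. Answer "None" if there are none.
Carol, Rita, Tara

Schema mapping: "full_name" (system_hr1) = "employee_name" (system_hr2) = employee name

Names in system_hr1: ['Carol', 'Nate', 'Paul', 'Rita', 'Tara']
Names in system_hr2: ['Henry', 'Nate', 'Paul', 'Quinn']

In system_hr1 but not system_hr2: ['Carol', 'Rita', 'Tara']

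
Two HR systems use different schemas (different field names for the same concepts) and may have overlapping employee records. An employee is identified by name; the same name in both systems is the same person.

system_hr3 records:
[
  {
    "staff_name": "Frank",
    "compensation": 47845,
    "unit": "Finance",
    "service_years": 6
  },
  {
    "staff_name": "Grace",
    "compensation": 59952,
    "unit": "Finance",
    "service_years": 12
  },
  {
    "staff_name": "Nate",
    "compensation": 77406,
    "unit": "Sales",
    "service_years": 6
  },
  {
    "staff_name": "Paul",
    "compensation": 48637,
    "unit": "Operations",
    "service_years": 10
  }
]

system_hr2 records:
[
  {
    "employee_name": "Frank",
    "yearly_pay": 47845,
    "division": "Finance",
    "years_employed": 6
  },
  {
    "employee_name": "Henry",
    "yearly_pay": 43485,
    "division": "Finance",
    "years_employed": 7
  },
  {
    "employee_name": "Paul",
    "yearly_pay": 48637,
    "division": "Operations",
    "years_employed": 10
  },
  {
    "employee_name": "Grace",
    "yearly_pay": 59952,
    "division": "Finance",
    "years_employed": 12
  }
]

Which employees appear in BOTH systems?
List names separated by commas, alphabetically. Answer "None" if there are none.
Frank, Grace, Paul

Schema mapping: "staff_name" (system_hr3) = "employee_name" (system_hr2) = employee name

Names in system_hr3: ['Frank', 'Grace', 'Nate', 'Paul']
Names in system_hr2: ['Frank', 'Grace', 'Henry', 'Paul']

Intersection: ['Frank', 'Grace', 'Paul']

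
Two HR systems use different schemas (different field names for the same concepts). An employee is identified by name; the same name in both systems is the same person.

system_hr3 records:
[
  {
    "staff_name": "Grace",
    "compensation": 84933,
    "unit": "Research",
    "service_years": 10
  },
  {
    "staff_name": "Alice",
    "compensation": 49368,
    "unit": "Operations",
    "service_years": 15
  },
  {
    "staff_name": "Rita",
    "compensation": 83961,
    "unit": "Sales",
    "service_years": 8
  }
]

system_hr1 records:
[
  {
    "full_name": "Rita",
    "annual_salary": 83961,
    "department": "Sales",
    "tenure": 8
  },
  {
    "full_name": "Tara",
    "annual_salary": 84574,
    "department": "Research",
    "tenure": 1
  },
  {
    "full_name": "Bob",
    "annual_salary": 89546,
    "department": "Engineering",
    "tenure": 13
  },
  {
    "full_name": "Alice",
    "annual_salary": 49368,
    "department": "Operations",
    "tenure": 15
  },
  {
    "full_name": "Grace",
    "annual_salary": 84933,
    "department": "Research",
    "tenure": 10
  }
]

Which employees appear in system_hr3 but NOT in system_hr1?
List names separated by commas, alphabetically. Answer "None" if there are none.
None

Schema mapping: "staff_name" (system_hr3) = "full_name" (system_hr1) = employee name

Names in system_hr3: ['Alice', 'Grace', 'Rita']
Names in system_hr1: ['Alice', 'Bob', 'Grace', 'Rita', 'Tara']

In system_hr3 but not system_hr1: None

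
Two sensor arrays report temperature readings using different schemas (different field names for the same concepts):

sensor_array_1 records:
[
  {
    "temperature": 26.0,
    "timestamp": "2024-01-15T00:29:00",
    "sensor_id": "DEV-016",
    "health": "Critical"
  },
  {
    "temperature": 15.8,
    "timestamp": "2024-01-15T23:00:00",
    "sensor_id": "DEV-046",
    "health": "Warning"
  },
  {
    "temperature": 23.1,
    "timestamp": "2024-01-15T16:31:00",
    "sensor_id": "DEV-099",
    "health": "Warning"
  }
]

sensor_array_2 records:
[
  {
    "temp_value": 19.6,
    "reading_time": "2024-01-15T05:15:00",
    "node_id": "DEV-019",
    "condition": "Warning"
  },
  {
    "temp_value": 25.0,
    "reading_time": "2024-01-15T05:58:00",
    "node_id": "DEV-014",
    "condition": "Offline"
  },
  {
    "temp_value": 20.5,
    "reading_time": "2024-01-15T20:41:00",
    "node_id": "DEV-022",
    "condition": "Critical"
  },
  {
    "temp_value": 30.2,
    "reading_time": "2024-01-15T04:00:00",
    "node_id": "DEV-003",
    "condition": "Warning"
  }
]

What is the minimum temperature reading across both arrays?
15.8

Schema mapping: "temperature" (sensor_array_1) = "temp_value" (sensor_array_2) = temperature reading

Minimum in sensor_array_1: 15.8
Minimum in sensor_array_2: 19.6

Overall minimum: min(15.8, 19.6) = 15.8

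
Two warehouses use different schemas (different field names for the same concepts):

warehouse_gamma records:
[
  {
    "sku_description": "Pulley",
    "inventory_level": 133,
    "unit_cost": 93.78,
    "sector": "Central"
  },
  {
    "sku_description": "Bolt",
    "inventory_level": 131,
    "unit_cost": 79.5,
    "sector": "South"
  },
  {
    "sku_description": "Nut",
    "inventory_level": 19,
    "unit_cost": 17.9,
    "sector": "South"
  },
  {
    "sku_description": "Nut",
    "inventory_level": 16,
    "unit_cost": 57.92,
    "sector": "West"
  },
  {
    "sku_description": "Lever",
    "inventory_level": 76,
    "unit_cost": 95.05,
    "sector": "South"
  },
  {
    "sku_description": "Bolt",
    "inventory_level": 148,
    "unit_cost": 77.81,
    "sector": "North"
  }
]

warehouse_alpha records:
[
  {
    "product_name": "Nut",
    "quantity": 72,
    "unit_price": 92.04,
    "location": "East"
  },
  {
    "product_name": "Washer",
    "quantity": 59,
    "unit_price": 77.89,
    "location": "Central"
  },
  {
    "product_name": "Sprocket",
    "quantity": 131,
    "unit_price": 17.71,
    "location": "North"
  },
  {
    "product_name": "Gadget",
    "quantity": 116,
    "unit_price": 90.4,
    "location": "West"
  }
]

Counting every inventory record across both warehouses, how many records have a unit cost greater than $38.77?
8

Schema mapping: "unit_cost" (warehouse_gamma) = "unit_price" (warehouse_alpha) = unit cost

Records > $38.77 in warehouse_gamma: 5
Records > $38.77 in warehouse_alpha: 3

Total count: 5 + 3 = 8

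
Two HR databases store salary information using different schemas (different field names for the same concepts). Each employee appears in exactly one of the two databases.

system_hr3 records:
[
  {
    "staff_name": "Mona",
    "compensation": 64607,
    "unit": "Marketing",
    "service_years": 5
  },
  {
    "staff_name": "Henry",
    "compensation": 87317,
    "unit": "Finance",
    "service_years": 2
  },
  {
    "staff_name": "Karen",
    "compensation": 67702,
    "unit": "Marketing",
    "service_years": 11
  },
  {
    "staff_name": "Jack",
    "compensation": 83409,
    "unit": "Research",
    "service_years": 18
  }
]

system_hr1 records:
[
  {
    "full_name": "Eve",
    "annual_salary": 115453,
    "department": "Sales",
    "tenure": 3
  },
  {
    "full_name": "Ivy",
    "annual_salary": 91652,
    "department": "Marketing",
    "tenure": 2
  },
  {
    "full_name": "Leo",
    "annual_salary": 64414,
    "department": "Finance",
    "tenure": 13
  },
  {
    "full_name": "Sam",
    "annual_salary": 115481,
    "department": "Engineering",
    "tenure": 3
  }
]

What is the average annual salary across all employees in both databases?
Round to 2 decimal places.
86254.38

Schema mapping: "compensation" (system_hr3) = "annual_salary" (system_hr1) = annual salary

All salaries: [64607, 87317, 67702, 83409, 115453, 91652, 64414, 115481]
Sum: 690035
Count: 8
Average: 690035 / 8 = 86254.38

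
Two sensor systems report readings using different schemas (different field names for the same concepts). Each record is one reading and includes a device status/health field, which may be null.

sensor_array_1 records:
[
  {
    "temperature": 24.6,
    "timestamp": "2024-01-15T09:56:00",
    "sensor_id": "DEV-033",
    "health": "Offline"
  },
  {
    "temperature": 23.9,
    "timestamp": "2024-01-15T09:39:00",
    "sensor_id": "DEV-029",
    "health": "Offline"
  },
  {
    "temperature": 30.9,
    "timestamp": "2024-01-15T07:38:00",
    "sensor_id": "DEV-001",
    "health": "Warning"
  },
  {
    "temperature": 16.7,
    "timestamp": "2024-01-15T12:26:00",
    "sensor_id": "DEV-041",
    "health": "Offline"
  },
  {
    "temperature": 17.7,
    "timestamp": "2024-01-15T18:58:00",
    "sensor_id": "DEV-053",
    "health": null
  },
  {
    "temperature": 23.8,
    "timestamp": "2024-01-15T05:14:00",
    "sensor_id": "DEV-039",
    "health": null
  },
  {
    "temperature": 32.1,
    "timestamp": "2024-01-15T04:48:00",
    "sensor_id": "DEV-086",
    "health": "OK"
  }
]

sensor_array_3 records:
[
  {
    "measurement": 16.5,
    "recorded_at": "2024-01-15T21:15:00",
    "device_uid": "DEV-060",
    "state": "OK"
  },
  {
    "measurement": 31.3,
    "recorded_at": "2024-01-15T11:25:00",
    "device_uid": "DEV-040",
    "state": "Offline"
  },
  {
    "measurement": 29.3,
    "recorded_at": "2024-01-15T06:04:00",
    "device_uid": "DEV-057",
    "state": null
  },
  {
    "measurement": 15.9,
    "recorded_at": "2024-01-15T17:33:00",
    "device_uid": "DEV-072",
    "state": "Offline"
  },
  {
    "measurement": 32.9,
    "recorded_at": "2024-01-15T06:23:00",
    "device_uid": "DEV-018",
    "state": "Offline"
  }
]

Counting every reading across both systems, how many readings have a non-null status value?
9

Schema mapping: "health" (sensor_array_1) = "state" (sensor_array_3) = status

Non-null in sensor_array_1: 5
Non-null in sensor_array_3: 4

Total non-null: 5 + 4 = 9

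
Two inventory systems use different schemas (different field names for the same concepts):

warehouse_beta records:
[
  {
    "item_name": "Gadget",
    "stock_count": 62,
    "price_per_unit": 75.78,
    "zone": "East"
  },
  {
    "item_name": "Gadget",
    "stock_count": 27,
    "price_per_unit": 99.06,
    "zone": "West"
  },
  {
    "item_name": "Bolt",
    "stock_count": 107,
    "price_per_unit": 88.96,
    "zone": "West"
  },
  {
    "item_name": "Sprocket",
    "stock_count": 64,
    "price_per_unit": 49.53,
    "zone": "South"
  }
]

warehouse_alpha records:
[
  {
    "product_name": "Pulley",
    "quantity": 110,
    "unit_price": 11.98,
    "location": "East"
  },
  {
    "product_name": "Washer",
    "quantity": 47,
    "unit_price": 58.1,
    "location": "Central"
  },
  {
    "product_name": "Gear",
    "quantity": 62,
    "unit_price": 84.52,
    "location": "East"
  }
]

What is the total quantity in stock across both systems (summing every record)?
479

To reconcile these schemas, identify the field holding the quantity in stock in each system:
1. In warehouse_beta it is "stock_count"
2. In warehouse_alpha it is "quantity"

From warehouse_beta: 62 + 27 + 107 + 64 = 260
From warehouse_alpha: 110 + 47 + 62 = 219

Total: 260 + 219 = 479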